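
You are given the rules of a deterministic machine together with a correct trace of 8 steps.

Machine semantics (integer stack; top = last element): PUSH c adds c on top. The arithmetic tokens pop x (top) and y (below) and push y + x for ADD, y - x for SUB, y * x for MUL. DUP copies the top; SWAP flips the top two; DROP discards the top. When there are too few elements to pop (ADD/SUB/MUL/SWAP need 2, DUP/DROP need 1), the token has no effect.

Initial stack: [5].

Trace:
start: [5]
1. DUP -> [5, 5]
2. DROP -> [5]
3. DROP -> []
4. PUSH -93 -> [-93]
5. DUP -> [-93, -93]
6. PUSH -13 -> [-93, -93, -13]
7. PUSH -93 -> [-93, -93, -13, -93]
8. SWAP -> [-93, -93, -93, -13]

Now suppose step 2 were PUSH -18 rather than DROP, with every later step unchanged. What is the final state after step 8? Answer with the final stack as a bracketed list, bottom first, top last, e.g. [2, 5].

[5, 5, -93, -93, -93, -13]

(re-executing from step 2 with the substitution; state before step 2: [5, 5])
2. PUSH -18 -> [5, 5, -18]
3. DROP -> [5, 5]
4. PUSH -93 -> [5, 5, -93]
5. DUP -> [5, 5, -93, -93]
6. PUSH -13 -> [5, 5, -93, -93, -13]
7. PUSH -93 -> [5, 5, -93, -93, -13, -93]
8. SWAP -> [5, 5, -93, -93, -93, -13]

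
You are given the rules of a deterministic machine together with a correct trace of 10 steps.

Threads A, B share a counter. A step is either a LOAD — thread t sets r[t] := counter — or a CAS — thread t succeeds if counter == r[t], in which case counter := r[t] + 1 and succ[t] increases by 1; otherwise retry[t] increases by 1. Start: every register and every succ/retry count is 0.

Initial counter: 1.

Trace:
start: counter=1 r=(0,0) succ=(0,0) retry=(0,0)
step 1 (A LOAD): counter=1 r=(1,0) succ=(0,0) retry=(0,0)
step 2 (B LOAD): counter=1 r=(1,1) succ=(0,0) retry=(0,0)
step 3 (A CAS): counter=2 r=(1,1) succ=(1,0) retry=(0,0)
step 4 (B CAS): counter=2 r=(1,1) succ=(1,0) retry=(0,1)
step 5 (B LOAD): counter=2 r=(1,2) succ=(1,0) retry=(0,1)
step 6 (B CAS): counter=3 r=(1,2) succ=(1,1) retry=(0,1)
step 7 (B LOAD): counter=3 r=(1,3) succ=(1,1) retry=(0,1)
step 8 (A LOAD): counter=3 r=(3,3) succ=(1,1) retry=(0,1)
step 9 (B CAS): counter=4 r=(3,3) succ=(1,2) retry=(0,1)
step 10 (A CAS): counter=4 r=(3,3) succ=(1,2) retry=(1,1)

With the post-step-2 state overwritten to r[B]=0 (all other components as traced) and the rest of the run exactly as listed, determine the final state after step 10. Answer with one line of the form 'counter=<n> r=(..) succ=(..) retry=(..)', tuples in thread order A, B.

counter=4 r=(3,3) succ=(1,2) retry=(1,1)

state after step 2 := counter=1 r=(1,0) succ=(0,0) retry=(0,0)
step 3 (A CAS): counter=2 r=(1,0) succ=(1,0) retry=(0,0)
step 4 (B CAS): counter=2 r=(1,0) succ=(1,0) retry=(0,1)
step 5 (B LOAD): counter=2 r=(1,2) succ=(1,0) retry=(0,1)
step 6 (B CAS): counter=3 r=(1,2) succ=(1,1) retry=(0,1)
step 7 (B LOAD): counter=3 r=(1,3) succ=(1,1) retry=(0,1)
step 8 (A LOAD): counter=3 r=(3,3) succ=(1,1) retry=(0,1)
step 9 (B CAS): counter=4 r=(3,3) succ=(1,2) retry=(0,1)
step 10 (A CAS): counter=4 r=(3,3) succ=(1,2) retry=(1,1)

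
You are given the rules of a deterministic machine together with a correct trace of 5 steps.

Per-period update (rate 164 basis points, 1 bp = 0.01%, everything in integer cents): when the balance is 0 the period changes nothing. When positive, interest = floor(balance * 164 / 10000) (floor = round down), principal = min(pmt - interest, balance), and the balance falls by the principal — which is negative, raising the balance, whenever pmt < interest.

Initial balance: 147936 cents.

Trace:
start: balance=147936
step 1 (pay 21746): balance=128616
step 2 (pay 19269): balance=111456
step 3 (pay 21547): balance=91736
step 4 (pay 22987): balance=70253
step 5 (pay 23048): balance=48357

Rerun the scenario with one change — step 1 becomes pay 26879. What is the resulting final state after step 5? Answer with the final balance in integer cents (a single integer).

42879

(re-executing from step 1 with the substitution; state before step 1: balance=147936)
step 1 (pay 26879): balance=123483
step 2 (pay 19269): balance=106239
step 3 (pay 21547): balance=86434
step 4 (pay 22987): balance=64864
step 5 (pay 23048): balance=42879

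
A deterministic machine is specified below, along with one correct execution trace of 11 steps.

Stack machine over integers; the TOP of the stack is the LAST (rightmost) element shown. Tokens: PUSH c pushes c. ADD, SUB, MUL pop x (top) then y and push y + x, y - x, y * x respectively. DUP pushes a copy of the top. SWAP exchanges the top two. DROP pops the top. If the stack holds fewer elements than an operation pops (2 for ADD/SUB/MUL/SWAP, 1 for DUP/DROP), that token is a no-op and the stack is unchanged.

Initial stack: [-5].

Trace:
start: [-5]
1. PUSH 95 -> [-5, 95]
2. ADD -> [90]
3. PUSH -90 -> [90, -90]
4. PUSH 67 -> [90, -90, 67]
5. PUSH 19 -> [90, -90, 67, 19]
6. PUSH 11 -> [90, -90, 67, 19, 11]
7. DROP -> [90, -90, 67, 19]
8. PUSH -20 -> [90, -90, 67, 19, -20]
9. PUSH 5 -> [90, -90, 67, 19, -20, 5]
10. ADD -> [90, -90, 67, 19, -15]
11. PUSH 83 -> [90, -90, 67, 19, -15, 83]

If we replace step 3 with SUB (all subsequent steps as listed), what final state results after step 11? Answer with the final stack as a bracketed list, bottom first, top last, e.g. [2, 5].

[90, 67, 19, -15, 83]

(re-executing from step 3 with the substitution; state before step 3: [90])
3. SUB -> [90]
4. PUSH 67 -> [90, 67]
5. PUSH 19 -> [90, 67, 19]
6. PUSH 11 -> [90, 67, 19, 11]
7. DROP -> [90, 67, 19]
8. PUSH -20 -> [90, 67, 19, -20]
9. PUSH 5 -> [90, 67, 19, -20, 5]
10. ADD -> [90, 67, 19, -15]
11. PUSH 83 -> [90, 67, 19, -15, 83]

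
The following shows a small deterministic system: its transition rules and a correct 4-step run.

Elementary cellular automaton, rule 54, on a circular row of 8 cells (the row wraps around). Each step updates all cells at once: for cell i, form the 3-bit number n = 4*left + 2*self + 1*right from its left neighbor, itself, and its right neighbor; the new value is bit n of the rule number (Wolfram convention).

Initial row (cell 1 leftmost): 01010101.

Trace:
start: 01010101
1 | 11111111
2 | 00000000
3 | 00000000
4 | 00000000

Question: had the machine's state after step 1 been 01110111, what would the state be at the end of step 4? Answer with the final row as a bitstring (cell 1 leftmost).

00100010

state after step 1 := 01110111
2 | 10001000
3 | 11011101
4 | 00100010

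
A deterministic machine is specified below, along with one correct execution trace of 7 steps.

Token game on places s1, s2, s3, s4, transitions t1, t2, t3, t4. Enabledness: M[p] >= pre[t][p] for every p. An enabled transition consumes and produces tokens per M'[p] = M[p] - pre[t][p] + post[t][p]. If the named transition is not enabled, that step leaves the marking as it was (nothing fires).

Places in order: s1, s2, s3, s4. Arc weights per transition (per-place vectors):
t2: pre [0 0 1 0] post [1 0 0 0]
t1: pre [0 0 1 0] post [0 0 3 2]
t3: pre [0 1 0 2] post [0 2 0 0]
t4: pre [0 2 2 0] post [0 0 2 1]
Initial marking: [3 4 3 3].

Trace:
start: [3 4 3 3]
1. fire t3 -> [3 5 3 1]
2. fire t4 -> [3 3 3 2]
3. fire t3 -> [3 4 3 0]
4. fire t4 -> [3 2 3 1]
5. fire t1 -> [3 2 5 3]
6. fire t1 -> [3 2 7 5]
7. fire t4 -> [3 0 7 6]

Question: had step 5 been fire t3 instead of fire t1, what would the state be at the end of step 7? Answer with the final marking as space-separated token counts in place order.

(re-executing from step 5 with the substitution; state before step 5: [3 2 3 1])
5. fire t3 -> [3 2 3 1]
6. fire t1 -> [3 2 5 3]
7. fire t4 -> [3 0 5 4]

3 0 5 4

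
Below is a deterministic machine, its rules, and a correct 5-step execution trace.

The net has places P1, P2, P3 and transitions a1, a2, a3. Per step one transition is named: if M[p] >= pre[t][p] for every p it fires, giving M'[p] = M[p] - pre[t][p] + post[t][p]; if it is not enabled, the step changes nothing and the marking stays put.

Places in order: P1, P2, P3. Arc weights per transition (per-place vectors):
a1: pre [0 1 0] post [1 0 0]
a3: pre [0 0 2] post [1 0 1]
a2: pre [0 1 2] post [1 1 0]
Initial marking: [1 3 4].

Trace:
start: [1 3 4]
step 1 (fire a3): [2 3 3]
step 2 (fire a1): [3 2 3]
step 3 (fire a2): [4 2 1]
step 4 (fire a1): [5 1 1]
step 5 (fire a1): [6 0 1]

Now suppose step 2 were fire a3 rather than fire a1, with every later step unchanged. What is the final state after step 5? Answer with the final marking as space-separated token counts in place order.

6 1 0

(re-executing from step 2 with the substitution; state before step 2: [2 3 3])
step 2 (fire a3): [3 3 2]
step 3 (fire a2): [4 3 0]
step 4 (fire a1): [5 2 0]
step 5 (fire a1): [6 1 0]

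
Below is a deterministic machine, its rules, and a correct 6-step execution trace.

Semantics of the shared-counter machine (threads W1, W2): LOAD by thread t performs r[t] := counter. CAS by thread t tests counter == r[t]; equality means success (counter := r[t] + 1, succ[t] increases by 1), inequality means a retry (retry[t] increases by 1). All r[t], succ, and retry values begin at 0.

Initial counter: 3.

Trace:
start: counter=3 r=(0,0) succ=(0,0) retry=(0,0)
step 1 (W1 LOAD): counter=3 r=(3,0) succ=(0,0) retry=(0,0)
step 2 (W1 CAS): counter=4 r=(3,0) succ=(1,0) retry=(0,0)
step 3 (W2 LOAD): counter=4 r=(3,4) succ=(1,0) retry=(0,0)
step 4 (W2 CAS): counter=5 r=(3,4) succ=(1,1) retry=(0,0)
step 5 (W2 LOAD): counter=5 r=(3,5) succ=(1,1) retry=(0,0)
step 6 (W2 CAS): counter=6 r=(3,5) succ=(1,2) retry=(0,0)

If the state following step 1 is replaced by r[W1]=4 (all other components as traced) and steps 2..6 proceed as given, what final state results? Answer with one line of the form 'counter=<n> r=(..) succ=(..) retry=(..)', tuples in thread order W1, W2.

state after step 1 := counter=3 r=(4,0) succ=(0,0) retry=(0,0)
step 2 (W1 CAS): counter=3 r=(4,0) succ=(0,0) retry=(1,0)
step 3 (W2 LOAD): counter=3 r=(4,3) succ=(0,0) retry=(1,0)
step 4 (W2 CAS): counter=4 r=(4,3) succ=(0,1) retry=(1,0)
step 5 (W2 LOAD): counter=4 r=(4,4) succ=(0,1) retry=(1,0)
step 6 (W2 CAS): counter=5 r=(4,4) succ=(0,2) retry=(1,0)

counter=5 r=(4,4) succ=(0,2) retry=(1,0)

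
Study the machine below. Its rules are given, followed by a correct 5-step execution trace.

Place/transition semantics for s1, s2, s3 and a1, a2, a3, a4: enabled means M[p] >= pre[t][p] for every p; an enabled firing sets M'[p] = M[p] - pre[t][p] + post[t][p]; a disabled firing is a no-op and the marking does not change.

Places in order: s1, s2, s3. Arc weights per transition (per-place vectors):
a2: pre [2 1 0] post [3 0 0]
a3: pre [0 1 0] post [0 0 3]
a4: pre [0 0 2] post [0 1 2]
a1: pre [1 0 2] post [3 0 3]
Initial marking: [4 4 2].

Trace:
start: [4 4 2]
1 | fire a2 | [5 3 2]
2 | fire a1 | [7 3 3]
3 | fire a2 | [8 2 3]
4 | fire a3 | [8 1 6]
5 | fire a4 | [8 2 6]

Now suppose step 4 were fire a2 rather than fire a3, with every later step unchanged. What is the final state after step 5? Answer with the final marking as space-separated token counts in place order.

9 2 3

(re-executing from step 4 with the substitution; state before step 4: [8 2 3])
4 | fire a2 | [9 1 3]
5 | fire a4 | [9 2 3]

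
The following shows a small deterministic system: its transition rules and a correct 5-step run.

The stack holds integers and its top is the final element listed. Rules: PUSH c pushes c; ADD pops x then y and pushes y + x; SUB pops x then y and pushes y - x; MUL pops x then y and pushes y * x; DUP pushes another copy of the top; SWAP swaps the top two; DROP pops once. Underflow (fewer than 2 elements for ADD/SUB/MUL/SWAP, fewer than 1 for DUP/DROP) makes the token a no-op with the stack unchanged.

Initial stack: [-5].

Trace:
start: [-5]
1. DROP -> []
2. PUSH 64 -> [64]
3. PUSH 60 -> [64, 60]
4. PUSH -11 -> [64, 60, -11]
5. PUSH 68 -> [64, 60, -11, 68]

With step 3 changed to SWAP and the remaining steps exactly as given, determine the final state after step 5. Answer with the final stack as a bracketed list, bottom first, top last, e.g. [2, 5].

(re-executing from step 3 with the substitution; state before step 3: [64])
3. SWAP -> [64]
4. PUSH -11 -> [64, -11]
5. PUSH 68 -> [64, -11, 68]

[64, -11, 68]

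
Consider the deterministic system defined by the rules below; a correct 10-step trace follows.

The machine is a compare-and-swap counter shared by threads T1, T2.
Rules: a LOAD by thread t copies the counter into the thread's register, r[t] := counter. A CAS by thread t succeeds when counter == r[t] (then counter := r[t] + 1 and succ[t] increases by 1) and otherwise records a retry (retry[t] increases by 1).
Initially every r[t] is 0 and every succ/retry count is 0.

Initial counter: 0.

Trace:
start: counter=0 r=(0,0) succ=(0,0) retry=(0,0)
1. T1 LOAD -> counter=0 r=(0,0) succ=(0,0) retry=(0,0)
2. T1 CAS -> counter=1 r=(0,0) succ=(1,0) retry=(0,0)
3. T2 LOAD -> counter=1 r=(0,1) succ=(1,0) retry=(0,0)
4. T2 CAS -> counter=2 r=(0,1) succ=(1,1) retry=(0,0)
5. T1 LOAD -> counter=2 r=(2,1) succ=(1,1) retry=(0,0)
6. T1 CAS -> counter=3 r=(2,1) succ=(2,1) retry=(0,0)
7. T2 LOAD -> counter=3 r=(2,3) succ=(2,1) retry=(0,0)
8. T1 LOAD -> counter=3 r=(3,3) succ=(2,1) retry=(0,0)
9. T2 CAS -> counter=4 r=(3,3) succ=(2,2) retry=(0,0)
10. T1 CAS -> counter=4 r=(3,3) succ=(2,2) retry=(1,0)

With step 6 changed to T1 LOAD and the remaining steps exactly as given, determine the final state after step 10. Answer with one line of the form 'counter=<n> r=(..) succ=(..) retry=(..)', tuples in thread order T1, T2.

(re-executing from step 6 with the substitution; state before step 6: counter=2 r=(2,1) succ=(1,1) retry=(0,0))
6. T1 LOAD -> counter=2 r=(2,1) succ=(1,1) retry=(0,0)
7. T2 LOAD -> counter=2 r=(2,2) succ=(1,1) retry=(0,0)
8. T1 LOAD -> counter=2 r=(2,2) succ=(1,1) retry=(0,0)
9. T2 CAS -> counter=3 r=(2,2) succ=(1,2) retry=(0,0)
10. T1 CAS -> counter=3 r=(2,2) succ=(1,2) retry=(1,0)

counter=3 r=(2,2) succ=(1,2) retry=(1,0)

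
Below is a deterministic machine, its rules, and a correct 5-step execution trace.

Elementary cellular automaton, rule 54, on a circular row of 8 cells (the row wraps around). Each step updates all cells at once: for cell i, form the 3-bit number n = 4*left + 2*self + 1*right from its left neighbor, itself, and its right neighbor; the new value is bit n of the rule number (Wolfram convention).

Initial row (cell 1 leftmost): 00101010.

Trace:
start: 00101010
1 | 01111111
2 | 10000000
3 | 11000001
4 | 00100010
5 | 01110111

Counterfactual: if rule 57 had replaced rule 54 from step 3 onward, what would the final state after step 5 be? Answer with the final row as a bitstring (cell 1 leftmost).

(re-executing steps 3..5 under rule 57; state before step 3: 10000000)
3 | 01111110
4 | 01000001
5 | 10111100

10111100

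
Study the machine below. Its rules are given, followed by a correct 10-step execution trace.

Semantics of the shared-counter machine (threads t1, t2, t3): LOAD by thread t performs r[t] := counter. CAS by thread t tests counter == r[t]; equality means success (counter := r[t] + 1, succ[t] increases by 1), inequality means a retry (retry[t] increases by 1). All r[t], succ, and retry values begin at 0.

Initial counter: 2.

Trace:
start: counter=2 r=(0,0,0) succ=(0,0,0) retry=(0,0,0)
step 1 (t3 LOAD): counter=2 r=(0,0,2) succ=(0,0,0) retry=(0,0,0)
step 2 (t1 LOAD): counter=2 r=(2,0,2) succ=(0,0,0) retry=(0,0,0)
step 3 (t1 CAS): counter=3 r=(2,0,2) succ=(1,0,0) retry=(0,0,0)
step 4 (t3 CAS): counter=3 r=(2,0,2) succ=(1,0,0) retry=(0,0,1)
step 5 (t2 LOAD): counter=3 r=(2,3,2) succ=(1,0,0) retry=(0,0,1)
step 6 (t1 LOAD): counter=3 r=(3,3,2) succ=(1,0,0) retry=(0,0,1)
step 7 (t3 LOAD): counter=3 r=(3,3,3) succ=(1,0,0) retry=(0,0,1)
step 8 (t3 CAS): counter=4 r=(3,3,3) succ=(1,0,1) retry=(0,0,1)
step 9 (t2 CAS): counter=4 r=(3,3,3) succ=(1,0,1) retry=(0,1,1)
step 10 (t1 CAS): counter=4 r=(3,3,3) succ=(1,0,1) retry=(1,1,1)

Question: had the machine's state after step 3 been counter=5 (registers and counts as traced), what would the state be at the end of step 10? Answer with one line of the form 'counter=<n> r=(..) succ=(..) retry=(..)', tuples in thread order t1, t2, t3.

state after step 3 := counter=5 r=(2,0,2) succ=(1,0,0) retry=(0,0,0)
step 4 (t3 CAS): counter=5 r=(2,0,2) succ=(1,0,0) retry=(0,0,1)
step 5 (t2 LOAD): counter=5 r=(2,5,2) succ=(1,0,0) retry=(0,0,1)
step 6 (t1 LOAD): counter=5 r=(5,5,2) succ=(1,0,0) retry=(0,0,1)
step 7 (t3 LOAD): counter=5 r=(5,5,5) succ=(1,0,0) retry=(0,0,1)
step 8 (t3 CAS): counter=6 r=(5,5,5) succ=(1,0,1) retry=(0,0,1)
step 9 (t2 CAS): counter=6 r=(5,5,5) succ=(1,0,1) retry=(0,1,1)
step 10 (t1 CAS): counter=6 r=(5,5,5) succ=(1,0,1) retry=(1,1,1)

counter=6 r=(5,5,5) succ=(1,0,1) retry=(1,1,1)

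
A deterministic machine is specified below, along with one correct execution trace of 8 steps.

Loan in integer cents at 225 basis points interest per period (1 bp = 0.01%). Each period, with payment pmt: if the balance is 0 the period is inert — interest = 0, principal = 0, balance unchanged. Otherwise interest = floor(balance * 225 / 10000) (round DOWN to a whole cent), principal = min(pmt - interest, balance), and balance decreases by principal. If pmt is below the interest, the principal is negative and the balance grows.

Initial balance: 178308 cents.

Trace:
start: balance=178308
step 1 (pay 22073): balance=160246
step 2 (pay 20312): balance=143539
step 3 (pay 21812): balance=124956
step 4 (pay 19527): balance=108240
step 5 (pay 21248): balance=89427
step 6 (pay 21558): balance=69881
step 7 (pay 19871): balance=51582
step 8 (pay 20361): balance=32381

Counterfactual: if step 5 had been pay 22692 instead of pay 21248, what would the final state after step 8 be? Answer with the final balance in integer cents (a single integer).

(re-executing from step 5 with the substitution; state before step 5: balance=108240)
step 5 (pay 22692): balance=87983
step 6 (pay 21558): balance=68404
step 7 (pay 19871): balance=50072
step 8 (pay 20361): balance=30837

30837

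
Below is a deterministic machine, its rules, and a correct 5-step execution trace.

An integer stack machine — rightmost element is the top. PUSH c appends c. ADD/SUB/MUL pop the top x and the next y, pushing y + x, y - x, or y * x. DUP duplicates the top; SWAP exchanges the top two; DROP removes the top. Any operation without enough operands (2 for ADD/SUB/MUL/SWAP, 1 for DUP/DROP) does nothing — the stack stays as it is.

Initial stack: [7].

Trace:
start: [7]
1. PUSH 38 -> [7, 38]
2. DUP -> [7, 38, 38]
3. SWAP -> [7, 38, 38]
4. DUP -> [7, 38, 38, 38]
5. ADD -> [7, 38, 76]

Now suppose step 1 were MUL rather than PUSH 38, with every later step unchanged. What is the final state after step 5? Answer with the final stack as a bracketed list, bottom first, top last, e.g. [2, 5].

[7, 14]

(re-executing from step 1 with the substitution; state before step 1: [7])
1. MUL -> [7]
2. DUP -> [7, 7]
3. SWAP -> [7, 7]
4. DUP -> [7, 7, 7]
5. ADD -> [7, 14]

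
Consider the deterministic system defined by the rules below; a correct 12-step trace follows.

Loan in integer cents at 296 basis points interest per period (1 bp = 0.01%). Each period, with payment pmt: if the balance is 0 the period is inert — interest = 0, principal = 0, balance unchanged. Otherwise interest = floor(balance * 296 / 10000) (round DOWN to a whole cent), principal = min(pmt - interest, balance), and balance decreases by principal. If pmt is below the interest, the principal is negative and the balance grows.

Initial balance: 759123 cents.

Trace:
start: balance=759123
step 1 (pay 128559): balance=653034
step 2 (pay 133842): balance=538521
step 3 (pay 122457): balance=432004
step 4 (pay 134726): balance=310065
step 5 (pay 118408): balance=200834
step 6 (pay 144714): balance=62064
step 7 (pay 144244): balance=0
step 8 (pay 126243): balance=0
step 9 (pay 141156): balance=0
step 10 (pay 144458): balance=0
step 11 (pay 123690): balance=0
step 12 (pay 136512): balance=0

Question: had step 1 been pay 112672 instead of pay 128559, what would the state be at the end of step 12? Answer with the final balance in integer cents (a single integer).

0

(re-executing from step 1 with the substitution; state before step 1: balance=759123)
step 1 (pay 112672): balance=668921
step 2 (pay 133842): balance=554879
step 3 (pay 122457): balance=448846
step 4 (pay 134726): balance=327405
step 5 (pay 118408): balance=218688
step 6 (pay 144714): balance=80447
step 7 (pay 144244): balance=0
step 8 (pay 126243): balance=0
step 9 (pay 141156): balance=0
step 10 (pay 144458): balance=0
step 11 (pay 123690): balance=0
step 12 (pay 136512): balance=0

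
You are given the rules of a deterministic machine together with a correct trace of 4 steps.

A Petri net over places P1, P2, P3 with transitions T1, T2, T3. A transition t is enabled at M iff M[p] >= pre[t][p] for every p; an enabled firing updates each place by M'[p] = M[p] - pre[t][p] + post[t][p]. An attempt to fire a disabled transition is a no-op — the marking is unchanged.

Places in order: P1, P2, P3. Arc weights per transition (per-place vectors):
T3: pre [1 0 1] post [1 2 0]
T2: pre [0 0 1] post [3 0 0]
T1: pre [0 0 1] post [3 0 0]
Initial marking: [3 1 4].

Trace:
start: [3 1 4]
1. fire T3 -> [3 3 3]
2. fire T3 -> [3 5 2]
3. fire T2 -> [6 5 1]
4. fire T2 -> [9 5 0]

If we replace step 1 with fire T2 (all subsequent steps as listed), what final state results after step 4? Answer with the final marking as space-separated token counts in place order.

12 3 0

(re-executing from step 1 with the substitution; state before step 1: [3 1 4])
1. fire T2 -> [6 1 3]
2. fire T3 -> [6 3 2]
3. fire T2 -> [9 3 1]
4. fire T2 -> [12 3 0]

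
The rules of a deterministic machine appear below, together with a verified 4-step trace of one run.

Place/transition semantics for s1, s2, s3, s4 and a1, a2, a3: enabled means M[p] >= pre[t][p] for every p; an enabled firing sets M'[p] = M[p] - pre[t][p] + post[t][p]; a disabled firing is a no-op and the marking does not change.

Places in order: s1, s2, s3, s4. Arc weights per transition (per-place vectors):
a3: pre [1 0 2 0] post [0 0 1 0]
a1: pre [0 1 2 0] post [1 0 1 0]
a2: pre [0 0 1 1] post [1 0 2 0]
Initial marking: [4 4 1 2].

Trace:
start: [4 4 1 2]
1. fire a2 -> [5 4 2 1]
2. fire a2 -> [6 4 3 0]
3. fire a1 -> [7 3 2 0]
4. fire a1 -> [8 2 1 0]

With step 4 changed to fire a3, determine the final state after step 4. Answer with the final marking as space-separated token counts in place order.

(re-executing from step 4 with the substitution; state before step 4: [7 3 2 0])
4. fire a3 -> [6 3 1 0]

6 3 1 0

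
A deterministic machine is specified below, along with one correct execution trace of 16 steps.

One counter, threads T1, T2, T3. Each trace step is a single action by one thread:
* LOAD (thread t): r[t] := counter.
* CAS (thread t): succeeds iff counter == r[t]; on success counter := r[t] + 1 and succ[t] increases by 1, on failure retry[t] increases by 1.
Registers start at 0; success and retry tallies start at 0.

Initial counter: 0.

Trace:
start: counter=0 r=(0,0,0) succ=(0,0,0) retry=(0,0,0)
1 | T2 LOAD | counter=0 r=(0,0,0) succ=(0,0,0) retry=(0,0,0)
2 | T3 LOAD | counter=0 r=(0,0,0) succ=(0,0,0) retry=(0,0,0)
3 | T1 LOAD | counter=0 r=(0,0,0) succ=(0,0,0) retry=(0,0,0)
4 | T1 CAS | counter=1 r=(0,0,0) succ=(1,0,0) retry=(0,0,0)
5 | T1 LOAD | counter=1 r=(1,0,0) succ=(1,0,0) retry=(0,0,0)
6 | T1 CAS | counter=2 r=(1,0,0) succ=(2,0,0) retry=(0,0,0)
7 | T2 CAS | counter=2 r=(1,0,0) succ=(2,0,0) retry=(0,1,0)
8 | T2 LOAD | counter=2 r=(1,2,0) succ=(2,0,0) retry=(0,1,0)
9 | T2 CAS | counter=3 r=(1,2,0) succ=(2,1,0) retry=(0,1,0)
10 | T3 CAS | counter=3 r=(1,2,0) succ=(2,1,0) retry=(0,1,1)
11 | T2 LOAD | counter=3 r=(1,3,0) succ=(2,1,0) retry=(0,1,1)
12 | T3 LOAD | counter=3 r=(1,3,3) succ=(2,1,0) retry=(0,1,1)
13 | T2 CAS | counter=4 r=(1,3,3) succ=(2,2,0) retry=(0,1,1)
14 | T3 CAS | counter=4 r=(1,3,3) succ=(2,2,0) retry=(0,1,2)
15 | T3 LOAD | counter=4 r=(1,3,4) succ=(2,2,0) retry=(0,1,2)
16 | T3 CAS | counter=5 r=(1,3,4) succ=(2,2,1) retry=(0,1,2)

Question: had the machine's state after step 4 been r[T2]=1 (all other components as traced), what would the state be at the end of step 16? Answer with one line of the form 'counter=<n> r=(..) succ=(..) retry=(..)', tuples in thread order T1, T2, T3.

counter=5 r=(1,3,4) succ=(2,2,1) retry=(0,1,2)

state after step 4 := counter=1 r=(0,1,0) succ=(1,0,0) retry=(0,0,0)
5 | T1 LOAD | counter=1 r=(1,1,0) succ=(1,0,0) retry=(0,0,0)
6 | T1 CAS | counter=2 r=(1,1,0) succ=(2,0,0) retry=(0,0,0)
7 | T2 CAS | counter=2 r=(1,1,0) succ=(2,0,0) retry=(0,1,0)
8 | T2 LOAD | counter=2 r=(1,2,0) succ=(2,0,0) retry=(0,1,0)
9 | T2 CAS | counter=3 r=(1,2,0) succ=(2,1,0) retry=(0,1,0)
10 | T3 CAS | counter=3 r=(1,2,0) succ=(2,1,0) retry=(0,1,1)
11 | T2 LOAD | counter=3 r=(1,3,0) succ=(2,1,0) retry=(0,1,1)
12 | T3 LOAD | counter=3 r=(1,3,3) succ=(2,1,0) retry=(0,1,1)
13 | T2 CAS | counter=4 r=(1,3,3) succ=(2,2,0) retry=(0,1,1)
14 | T3 CAS | counter=4 r=(1,3,3) succ=(2,2,0) retry=(0,1,2)
15 | T3 LOAD | counter=4 r=(1,3,4) succ=(2,2,0) retry=(0,1,2)
16 | T3 CAS | counter=5 r=(1,3,4) succ=(2,2,1) retry=(0,1,2)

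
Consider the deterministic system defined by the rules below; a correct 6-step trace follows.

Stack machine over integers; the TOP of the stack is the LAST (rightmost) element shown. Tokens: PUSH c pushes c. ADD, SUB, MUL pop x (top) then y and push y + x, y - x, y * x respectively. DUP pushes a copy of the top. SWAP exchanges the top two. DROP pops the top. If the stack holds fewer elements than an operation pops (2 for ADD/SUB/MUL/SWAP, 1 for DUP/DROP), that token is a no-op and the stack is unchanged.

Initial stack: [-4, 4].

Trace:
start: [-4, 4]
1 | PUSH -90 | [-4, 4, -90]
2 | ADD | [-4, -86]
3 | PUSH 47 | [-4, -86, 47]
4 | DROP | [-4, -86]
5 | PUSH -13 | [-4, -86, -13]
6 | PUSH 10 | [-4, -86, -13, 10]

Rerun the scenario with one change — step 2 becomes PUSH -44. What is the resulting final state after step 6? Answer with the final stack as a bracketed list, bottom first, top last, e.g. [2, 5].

(re-executing from step 2 with the substitution; state before step 2: [-4, 4, -90])
2 | PUSH -44 | [-4, 4, -90, -44]
3 | PUSH 47 | [-4, 4, -90, -44, 47]
4 | DROP | [-4, 4, -90, -44]
5 | PUSH -13 | [-4, 4, -90, -44, -13]
6 | PUSH 10 | [-4, 4, -90, -44, -13, 10]

[-4, 4, -90, -44, -13, 10]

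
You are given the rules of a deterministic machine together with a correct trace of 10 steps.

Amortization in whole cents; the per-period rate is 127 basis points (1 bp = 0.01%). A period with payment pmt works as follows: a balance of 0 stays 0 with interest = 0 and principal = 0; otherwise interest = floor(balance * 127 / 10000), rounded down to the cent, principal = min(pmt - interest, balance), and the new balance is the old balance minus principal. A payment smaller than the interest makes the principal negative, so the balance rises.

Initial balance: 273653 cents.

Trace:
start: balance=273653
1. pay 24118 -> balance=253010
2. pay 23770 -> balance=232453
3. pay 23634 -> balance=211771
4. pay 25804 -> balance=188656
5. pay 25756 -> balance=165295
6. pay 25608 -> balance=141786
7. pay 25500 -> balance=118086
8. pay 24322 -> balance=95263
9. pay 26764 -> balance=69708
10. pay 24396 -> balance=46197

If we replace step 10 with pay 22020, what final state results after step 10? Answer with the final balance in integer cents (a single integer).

(re-executing from step 10 with the substitution; state before step 10: balance=69708)
10. pay 22020 -> balance=48573

48573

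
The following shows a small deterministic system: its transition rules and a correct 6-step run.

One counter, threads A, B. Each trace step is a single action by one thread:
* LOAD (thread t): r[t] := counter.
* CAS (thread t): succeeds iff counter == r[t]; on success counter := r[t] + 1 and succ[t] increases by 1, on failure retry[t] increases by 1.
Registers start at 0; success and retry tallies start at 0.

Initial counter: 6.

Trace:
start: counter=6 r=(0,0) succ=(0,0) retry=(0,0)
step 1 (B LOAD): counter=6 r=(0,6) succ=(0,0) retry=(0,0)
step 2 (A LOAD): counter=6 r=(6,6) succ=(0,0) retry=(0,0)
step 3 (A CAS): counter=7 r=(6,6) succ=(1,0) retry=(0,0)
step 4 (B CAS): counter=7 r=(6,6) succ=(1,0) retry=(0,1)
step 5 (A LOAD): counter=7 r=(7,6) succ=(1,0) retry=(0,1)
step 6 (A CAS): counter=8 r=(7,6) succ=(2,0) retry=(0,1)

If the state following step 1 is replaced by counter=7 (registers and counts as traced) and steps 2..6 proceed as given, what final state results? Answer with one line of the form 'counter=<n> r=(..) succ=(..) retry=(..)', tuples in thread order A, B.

counter=9 r=(8,6) succ=(2,0) retry=(0,1)

state after step 1 := counter=7 r=(0,6) succ=(0,0) retry=(0,0)
step 2 (A LOAD): counter=7 r=(7,6) succ=(0,0) retry=(0,0)
step 3 (A CAS): counter=8 r=(7,6) succ=(1,0) retry=(0,0)
step 4 (B CAS): counter=8 r=(7,6) succ=(1,0) retry=(0,1)
step 5 (A LOAD): counter=8 r=(8,6) succ=(1,0) retry=(0,1)
step 6 (A CAS): counter=9 r=(8,6) succ=(2,0) retry=(0,1)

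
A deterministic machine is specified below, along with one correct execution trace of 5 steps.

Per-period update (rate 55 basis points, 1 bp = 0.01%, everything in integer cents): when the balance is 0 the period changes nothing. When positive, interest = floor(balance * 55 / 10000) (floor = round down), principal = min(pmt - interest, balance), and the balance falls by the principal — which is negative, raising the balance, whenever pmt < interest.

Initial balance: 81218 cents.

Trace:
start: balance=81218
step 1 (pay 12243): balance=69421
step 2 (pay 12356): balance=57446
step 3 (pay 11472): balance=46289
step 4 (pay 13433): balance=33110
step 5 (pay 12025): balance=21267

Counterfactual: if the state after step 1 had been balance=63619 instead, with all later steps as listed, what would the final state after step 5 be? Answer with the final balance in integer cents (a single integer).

15336

state after step 1 := balance=63619
step 2 (pay 12356): balance=51612
step 3 (pay 11472): balance=40423
step 4 (pay 13433): balance=27212
step 5 (pay 12025): balance=15336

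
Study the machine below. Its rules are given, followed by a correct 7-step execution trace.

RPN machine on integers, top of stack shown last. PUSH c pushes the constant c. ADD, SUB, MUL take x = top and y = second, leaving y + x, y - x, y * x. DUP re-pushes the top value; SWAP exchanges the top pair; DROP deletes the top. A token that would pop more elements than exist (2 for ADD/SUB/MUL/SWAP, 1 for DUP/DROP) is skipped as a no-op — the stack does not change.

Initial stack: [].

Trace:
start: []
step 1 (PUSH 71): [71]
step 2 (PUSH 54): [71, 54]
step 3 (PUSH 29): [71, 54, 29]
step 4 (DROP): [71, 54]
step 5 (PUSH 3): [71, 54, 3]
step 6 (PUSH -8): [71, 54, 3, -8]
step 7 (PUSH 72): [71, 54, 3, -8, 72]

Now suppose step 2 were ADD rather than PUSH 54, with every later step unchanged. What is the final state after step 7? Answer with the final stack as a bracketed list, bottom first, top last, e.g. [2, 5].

[71, 3, -8, 72]

(re-executing from step 2 with the substitution; state before step 2: [71])
step 2 (ADD): [71]
step 3 (PUSH 29): [71, 29]
step 4 (DROP): [71]
step 5 (PUSH 3): [71, 3]
step 6 (PUSH -8): [71, 3, -8]
step 7 (PUSH 72): [71, 3, -8, 72]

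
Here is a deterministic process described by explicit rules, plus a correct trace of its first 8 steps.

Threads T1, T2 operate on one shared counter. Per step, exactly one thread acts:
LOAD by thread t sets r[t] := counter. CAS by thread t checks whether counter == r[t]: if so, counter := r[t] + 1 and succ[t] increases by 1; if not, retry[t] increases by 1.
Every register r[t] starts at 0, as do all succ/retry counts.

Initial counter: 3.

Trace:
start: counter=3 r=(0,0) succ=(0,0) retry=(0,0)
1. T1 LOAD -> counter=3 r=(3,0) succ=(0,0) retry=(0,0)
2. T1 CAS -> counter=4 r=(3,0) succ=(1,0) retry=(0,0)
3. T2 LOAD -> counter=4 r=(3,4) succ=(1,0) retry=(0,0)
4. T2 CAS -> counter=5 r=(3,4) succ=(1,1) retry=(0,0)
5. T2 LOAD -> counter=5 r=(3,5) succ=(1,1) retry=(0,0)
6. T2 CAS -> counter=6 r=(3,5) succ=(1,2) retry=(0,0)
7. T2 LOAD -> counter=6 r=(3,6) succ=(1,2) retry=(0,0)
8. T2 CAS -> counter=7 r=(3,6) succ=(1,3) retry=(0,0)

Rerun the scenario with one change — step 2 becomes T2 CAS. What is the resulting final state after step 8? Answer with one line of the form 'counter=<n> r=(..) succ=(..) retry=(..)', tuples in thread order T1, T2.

counter=6 r=(3,5) succ=(0,3) retry=(0,1)

(re-executing from step 2 with the substitution; state before step 2: counter=3 r=(3,0) succ=(0,0) retry=(0,0))
2. T2 CAS -> counter=3 r=(3,0) succ=(0,0) retry=(0,1)
3. T2 LOAD -> counter=3 r=(3,3) succ=(0,0) retry=(0,1)
4. T2 CAS -> counter=4 r=(3,3) succ=(0,1) retry=(0,1)
5. T2 LOAD -> counter=4 r=(3,4) succ=(0,1) retry=(0,1)
6. T2 CAS -> counter=5 r=(3,4) succ=(0,2) retry=(0,1)
7. T2 LOAD -> counter=5 r=(3,5) succ=(0,2) retry=(0,1)
8. T2 CAS -> counter=6 r=(3,5) succ=(0,3) retry=(0,1)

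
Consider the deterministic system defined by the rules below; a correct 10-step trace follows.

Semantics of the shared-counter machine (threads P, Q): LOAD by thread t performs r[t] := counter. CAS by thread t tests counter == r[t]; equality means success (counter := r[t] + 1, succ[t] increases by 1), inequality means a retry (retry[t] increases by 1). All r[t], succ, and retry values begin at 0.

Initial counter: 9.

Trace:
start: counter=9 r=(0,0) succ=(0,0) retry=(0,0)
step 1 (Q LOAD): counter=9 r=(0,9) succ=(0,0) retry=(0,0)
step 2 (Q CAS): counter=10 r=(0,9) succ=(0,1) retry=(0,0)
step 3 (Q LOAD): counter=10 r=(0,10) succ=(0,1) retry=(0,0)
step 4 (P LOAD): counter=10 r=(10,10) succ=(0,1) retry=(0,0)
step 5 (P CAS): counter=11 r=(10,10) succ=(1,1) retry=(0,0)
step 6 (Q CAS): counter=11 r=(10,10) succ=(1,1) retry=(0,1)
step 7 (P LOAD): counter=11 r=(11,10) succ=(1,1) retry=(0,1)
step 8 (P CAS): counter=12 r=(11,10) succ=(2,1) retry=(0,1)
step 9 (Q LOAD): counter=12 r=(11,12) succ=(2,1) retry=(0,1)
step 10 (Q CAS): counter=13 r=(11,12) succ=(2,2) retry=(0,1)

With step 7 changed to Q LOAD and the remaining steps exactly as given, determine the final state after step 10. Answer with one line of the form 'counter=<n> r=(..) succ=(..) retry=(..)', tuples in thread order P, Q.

counter=12 r=(10,11) succ=(1,2) retry=(1,1)

(re-executing from step 7 with the substitution; state before step 7: counter=11 r=(10,10) succ=(1,1) retry=(0,1))
step 7 (Q LOAD): counter=11 r=(10,11) succ=(1,1) retry=(0,1)
step 8 (P CAS): counter=11 r=(10,11) succ=(1,1) retry=(1,1)
step 9 (Q LOAD): counter=11 r=(10,11) succ=(1,1) retry=(1,1)
step 10 (Q CAS): counter=12 r=(10,11) succ=(1,2) retry=(1,1)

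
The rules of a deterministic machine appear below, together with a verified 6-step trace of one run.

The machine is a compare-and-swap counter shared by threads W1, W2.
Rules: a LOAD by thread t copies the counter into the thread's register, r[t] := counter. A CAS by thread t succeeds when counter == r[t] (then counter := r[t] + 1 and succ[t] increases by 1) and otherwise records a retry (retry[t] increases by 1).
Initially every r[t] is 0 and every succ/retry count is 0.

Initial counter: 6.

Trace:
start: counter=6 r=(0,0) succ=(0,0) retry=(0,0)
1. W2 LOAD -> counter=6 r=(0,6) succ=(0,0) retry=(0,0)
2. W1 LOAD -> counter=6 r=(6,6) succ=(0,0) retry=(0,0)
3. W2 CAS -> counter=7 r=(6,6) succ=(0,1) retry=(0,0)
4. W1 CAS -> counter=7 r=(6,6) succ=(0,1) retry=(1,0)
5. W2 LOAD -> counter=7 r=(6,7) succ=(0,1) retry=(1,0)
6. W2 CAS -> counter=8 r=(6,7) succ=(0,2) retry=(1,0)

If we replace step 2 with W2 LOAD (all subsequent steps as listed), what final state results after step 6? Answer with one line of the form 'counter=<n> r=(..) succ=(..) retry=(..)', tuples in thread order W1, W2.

(re-executing from step 2 with the substitution; state before step 2: counter=6 r=(0,6) succ=(0,0) retry=(0,0))
2. W2 LOAD -> counter=6 r=(0,6) succ=(0,0) retry=(0,0)
3. W2 CAS -> counter=7 r=(0,6) succ=(0,1) retry=(0,0)
4. W1 CAS -> counter=7 r=(0,6) succ=(0,1) retry=(1,0)
5. W2 LOAD -> counter=7 r=(0,7) succ=(0,1) retry=(1,0)
6. W2 CAS -> counter=8 r=(0,7) succ=(0,2) retry=(1,0)

counter=8 r=(0,7) succ=(0,2) retry=(1,0)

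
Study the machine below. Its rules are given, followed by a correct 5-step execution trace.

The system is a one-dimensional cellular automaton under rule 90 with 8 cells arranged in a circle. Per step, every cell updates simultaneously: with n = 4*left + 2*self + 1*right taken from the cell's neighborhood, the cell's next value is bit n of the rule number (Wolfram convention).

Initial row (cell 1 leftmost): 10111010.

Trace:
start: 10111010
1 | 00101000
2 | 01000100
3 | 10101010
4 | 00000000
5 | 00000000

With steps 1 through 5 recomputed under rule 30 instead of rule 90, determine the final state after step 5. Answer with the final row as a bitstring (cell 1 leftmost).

00100000

(re-executing steps 1..5 under rule 30; state before step 1: 10111010)
1 | 10100010
2 | 10110110
3 | 10100100
4 | 10111111
5 | 00100000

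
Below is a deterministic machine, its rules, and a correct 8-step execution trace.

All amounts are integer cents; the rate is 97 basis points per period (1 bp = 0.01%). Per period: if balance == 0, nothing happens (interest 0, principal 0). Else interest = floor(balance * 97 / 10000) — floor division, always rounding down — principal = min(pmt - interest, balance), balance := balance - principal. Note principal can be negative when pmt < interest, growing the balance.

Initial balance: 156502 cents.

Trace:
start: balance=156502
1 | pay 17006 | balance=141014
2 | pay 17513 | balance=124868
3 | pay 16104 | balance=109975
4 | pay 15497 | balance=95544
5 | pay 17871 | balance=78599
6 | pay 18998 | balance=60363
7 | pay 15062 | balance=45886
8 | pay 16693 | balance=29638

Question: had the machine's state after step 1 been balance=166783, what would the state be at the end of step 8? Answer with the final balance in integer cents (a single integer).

state after step 1 := balance=166783
2 | pay 17513 | balance=150887
3 | pay 16104 | balance=136246
4 | pay 15497 | balance=122070
5 | pay 17871 | balance=105383
6 | pay 18998 | balance=87407
7 | pay 15062 | balance=73192
8 | pay 16693 | balance=57208

57208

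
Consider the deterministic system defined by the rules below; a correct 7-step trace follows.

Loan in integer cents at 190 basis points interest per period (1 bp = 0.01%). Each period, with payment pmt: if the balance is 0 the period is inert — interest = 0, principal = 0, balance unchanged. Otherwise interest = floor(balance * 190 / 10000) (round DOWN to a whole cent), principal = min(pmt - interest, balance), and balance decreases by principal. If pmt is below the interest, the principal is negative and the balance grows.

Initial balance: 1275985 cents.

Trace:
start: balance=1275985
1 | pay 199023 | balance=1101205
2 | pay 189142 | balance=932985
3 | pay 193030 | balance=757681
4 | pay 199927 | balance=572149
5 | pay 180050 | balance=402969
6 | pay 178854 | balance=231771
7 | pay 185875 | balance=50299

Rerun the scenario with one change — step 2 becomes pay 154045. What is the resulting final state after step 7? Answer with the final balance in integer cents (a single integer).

(re-executing from step 2 with the substitution; state before step 2: balance=1101205)
2 | pay 154045 | balance=968082
3 | pay 193030 | balance=793445
4 | pay 199927 | balance=608593
5 | pay 180050 | balance=440106
6 | pay 178854 | balance=269614
7 | pay 185875 | balance=88861

88861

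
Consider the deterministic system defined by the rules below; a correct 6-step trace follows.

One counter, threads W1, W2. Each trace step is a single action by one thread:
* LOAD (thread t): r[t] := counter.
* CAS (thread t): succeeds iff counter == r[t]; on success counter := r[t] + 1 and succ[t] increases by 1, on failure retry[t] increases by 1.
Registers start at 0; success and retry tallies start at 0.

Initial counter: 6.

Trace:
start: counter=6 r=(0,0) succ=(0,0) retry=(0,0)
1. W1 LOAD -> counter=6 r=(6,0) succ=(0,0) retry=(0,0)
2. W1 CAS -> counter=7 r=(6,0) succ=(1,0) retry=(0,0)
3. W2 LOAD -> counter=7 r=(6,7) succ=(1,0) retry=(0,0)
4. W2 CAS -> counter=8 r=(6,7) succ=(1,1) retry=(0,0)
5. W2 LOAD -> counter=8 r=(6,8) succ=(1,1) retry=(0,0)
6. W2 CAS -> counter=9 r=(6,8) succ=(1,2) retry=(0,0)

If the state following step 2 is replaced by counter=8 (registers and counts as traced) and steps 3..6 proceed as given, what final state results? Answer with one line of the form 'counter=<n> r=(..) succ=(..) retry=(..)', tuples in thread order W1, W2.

counter=10 r=(6,9) succ=(1,2) retry=(0,0)

state after step 2 := counter=8 r=(6,0) succ=(1,0) retry=(0,0)
3. W2 LOAD -> counter=8 r=(6,8) succ=(1,0) retry=(0,0)
4. W2 CAS -> counter=9 r=(6,8) succ=(1,1) retry=(0,0)
5. W2 LOAD -> counter=9 r=(6,9) succ=(1,1) retry=(0,0)
6. W2 CAS -> counter=10 r=(6,9) succ=(1,2) retry=(0,0)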